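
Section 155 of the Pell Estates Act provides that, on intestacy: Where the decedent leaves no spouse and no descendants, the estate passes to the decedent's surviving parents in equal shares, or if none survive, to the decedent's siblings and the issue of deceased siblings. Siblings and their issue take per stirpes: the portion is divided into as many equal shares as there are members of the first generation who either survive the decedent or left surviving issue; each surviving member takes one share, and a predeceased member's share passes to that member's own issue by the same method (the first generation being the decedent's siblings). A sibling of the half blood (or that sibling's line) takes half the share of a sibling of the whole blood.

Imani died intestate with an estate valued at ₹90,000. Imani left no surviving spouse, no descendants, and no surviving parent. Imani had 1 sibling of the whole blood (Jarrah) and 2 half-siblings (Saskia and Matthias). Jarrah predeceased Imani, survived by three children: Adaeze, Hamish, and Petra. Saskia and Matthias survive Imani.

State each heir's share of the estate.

The entire ₹90,000 passes to the siblings and their issue.
Counting each half-blood sibling's line as half a unit, there are 2 units in ₹90,000, so one unit is ₹45,000. Whole-blood lines (Jarrah) take ₹45,000 each; half-blood lines (Saskia and Matthias) take ₹22,500 each.
Jarrah's share (₹45,000) is divided into 3 shares of ₹15,000: Adaeze, Hamish, and Petra each take ₹15,000.

Saskia: ₹22,500; Adaeze: ₹15,000; Hamish: ₹15,000; Petra: ₹15,000; Matthias: ₹22,500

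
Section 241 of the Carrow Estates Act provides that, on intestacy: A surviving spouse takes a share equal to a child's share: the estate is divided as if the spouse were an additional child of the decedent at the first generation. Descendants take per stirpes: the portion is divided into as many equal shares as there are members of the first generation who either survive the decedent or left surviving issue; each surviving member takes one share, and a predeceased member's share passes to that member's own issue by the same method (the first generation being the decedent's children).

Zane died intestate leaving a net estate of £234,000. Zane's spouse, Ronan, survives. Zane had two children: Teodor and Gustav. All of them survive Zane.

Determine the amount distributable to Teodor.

Teodor receives £78,000.

The spouse counts as an additional share at the children's level, so there are 3 primary shares of £78,000. Ronan takes one such share (£78,000).
The children's combined portion (£156,000) is divided into 2 shares of £78,000: Teodor and Gustav each take £78,000.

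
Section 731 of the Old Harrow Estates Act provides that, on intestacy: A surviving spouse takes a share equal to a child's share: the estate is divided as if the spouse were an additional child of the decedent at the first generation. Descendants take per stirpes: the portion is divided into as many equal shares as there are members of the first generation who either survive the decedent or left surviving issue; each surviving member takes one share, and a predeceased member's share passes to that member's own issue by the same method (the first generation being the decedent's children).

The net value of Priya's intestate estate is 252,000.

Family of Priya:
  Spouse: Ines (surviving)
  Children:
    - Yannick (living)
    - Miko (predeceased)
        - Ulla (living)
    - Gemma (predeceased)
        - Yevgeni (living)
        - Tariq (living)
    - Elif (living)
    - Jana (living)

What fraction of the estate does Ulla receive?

The spouse counts as an additional share at the children's level, so there are 6 primary shares of 42,000. Ines takes one such share (42,000).
The children's combined portion (210,000) is divided into 5 shares of 42,000: Yannick, Elif, and Jana each take 42,000; Miko's 42,000 share passes to Miko's issue; Gemma's 42,000 share passes to Gemma's issue.
Miko's share (42,000) passes entirely to Ulla.
Gemma's share (42,000) is divided into 2 shares of 21,000: Yevgeni and Tariq each take 21,000.

Ulla receives 1/6 of the estate.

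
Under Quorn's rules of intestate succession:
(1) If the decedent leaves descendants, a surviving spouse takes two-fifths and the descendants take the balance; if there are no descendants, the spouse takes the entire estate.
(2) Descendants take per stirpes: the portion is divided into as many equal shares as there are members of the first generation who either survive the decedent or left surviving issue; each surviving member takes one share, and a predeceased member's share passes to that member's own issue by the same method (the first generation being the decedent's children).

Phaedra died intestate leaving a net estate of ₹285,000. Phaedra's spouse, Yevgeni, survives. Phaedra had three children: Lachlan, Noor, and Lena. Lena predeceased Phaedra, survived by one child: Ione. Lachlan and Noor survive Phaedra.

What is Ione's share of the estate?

Yevgeni takes two-fifths of ₹285,000 = ₹114,000. The remaining ₹171,000 passes to the descendants.
The descendants' portion (₹171,000) is divided into 3 shares of ₹57,000: Lachlan and Noor each take ₹57,000; Lena's ₹57,000 share passes to Lena's issue.
Lena's share (₹57,000) passes entirely to Ione.

Ione receives ₹57,000.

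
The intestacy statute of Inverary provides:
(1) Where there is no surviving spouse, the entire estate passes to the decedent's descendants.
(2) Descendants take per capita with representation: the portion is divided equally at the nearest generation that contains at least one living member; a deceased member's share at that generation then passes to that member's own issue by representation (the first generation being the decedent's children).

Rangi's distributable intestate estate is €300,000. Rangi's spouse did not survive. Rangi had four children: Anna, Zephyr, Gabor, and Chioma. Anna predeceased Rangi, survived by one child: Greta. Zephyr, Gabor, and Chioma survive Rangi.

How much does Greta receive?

The entire €300,000 passes to the descendants.
That amount (€300,000) is divided into 4 shares of €75,000: Zephyr, Gabor, and Chioma each take €75,000; Anna's €75,000 share passes to Anna's issue.
Anna's share (€75,000) passes entirely to Greta.

Greta receives €75,000.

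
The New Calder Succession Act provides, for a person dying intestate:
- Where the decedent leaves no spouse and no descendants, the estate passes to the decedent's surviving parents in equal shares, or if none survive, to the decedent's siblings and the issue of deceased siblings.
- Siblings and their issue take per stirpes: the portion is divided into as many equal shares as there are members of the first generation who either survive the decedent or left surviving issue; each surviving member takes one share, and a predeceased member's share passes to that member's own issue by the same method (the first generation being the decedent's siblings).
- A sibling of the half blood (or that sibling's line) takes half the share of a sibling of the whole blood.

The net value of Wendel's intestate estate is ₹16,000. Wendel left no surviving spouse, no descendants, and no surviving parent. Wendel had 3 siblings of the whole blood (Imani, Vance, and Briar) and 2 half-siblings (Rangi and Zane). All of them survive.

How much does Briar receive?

Briar receives ₹4,000.

The entire ₹16,000 passes to the siblings and their issue.
Counting each half-blood sibling's line as half a unit, there are 4 units in ₹16,000, so one unit is ₹4,000. Whole-blood lines (Imani, Vance, and Briar) take ₹4,000 each; half-blood lines (Rangi and Zane) take ₹2,000 each.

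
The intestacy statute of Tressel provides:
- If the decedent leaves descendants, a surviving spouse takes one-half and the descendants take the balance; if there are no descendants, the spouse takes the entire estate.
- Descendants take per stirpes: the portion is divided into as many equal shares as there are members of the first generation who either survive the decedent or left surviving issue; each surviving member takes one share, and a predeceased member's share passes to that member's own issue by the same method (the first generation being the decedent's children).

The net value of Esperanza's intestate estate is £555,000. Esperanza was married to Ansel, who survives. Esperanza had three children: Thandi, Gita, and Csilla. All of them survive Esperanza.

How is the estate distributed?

Ansel takes one-half of £555,000 = £277,500. The remaining £277,500 passes to the descendants.
The descendants' portion (£277,500) is divided into 3 shares of £92,500: Thandi, Gita, and Csilla each take £92,500.

Ansel: £277,500; Thandi: £92,500; Gita: £92,500; Csilla: £92,500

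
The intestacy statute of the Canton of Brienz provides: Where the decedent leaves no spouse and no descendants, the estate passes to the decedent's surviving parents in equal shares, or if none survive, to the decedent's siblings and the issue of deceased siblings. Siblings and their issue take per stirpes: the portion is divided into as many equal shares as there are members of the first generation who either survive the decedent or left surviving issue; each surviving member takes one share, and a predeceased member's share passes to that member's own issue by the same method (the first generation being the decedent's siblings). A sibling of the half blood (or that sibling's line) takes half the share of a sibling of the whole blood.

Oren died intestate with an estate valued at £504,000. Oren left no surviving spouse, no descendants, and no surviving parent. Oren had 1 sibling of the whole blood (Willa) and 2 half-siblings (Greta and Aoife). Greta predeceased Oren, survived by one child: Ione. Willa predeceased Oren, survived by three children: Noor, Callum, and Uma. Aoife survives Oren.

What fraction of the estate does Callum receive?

The entire £504,000 passes to the siblings and their issue.
Counting each half-blood sibling's line as half a unit, there are 2 units in £504,000, so one unit is £252,000. Whole-blood lines (Willa) take £252,000 each; half-blood lines (Greta and Aoife) take £126,000 each.
Greta's share (£126,000) passes entirely to Ione.
Willa's share (£252,000) is divided into 3 shares of £84,000: Noor, Callum, and Uma each take £84,000.

Callum receives 1/6 of the estate.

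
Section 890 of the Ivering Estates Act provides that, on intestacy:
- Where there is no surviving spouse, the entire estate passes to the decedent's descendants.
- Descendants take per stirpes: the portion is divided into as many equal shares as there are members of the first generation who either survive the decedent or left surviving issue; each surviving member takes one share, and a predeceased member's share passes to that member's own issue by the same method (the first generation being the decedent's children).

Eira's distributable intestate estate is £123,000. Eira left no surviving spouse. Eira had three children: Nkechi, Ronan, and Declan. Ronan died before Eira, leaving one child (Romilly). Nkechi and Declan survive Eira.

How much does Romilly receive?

The entire £123,000 passes to the descendants.
That amount (£123,000) is divided into 3 shares of £41,000: Nkechi and Declan each take £41,000; Ronan's £41,000 share passes to Ronan's issue.
Ronan's share (£41,000) passes entirely to Romilly.

Romilly receives £41,000.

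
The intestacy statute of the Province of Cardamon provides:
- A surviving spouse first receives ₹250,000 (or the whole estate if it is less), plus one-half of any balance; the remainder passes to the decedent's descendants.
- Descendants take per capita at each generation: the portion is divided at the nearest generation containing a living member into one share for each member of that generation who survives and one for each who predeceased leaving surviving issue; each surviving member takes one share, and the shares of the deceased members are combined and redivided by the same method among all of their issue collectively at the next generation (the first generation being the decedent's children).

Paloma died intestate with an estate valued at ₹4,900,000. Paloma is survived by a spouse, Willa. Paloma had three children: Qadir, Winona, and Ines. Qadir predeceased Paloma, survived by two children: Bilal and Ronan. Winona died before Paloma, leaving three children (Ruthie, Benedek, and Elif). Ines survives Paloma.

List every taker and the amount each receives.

Willa first takes ₹250,000, leaving a balance of ₹4,650,000. Willa then takes one-half of the balance (₹2,325,000), for a total of ₹2,575,000. The remaining ₹2,325,000 passes to the descendants.
The descendants' portion (₹2,325,000) is divided at the children's generation into 3 shares of ₹775,000. Ines takes ₹775,000. The 2 shares of the deceased (Qadir and Winona) are combined into a pool of ₹1,550,000.
That pool (₹1,550,000) is divided at the grandchildren's generation equally among Bilal, Ronan, Ruthie, Benedek, and Elif: ₹310,000 each.

Willa: ₹2,575,000; Bilal: ₹310,000; Ronan: ₹310,000; Ruthie: ₹310,000; Benedek: ₹310,000; Elif: ₹310,000; Ines: ₹775,000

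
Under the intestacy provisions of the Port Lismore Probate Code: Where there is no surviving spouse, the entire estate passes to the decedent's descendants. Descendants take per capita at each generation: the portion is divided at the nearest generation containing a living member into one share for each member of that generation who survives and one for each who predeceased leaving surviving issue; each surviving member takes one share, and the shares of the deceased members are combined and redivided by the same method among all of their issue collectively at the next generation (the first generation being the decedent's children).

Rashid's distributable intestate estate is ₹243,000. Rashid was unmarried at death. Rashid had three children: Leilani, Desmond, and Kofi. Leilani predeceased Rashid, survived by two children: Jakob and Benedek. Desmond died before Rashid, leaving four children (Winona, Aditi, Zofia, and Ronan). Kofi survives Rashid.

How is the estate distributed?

Jakob: ₹27,000; Benedek: ₹27,000; Winona: ₹27,000; Aditi: ₹27,000; Zofia: ₹27,000; Ronan: ₹27,000; Kofi: ₹81,000

The entire ₹243,000 passes to the descendants.
That amount (₹243,000) is divided at the children's generation into 3 shares of ₹81,000. Kofi takes ₹81,000. The 2 shares of the deceased (Leilani and Desmond) are combined into a pool of ₹162,000.
That pool (₹162,000) is divided at the grandchildren's generation equally among Jakob, Benedek, Winona, Aditi, Zofia, and Ronan: ₹27,000 each.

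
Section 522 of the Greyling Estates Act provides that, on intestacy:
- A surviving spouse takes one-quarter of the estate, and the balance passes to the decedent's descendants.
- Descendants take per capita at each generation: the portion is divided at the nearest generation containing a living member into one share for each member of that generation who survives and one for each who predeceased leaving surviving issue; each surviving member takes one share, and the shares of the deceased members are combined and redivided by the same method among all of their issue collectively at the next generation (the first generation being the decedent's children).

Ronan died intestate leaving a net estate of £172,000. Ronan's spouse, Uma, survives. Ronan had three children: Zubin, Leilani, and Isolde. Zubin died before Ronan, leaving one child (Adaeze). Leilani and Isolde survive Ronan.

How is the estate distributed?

Uma takes one-quarter of £172,000 = £43,000. The remaining £129,000 passes to the descendants.
The descendants' portion (£129,000) is divided at the children's generation into 3 shares of £43,000. Leilani and Isolde each take £43,000. The remaining share for the deceased Zubin (£43,000) is carried to the next generation.
That pool (£43,000) passes entirely to Adaeze, the sole taker at the grandchildren's generation.

Uma: £43,000; Adaeze: £43,000; Leilani: £43,000; Isolde: £43,000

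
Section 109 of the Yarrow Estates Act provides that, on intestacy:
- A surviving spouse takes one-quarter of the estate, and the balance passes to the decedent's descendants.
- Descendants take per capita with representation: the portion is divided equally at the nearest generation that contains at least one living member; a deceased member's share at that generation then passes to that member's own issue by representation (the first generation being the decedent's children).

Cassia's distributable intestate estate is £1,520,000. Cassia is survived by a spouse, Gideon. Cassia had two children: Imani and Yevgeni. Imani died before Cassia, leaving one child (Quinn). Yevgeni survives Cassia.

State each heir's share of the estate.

Gideon takes one-quarter of £1,520,000 = £380,000. The remaining £1,140,000 passes to the descendants.
The descendants' portion (£1,140,000) is divided into 2 shares of £570,000: Yevgeni takes £570,000; Imani's £570,000 share passes to Imani's issue.
Imani's share (£570,000) passes entirely to Quinn.

Gideon: £380,000; Quinn: £570,000; Yevgeni: £570,000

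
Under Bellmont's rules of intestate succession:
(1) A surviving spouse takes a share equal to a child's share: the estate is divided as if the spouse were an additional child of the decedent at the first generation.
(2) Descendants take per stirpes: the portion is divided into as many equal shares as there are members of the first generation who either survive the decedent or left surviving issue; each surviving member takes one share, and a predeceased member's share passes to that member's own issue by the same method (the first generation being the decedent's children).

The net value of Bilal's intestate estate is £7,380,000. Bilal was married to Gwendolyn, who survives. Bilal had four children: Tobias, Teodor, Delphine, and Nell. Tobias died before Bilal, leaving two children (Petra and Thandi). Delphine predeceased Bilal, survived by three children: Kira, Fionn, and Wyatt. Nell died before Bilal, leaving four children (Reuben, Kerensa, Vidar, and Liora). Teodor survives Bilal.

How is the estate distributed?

Gwendolyn: £1,476,000; Petra: £738,000; Thandi: £738,000; Teodor: £1,476,000; Kira: £492,000; Fionn: £492,000; Wyatt: £492,000; Reuben: £369,000; Kerensa: £369,000; Vidar: £369,000; Liora: £369,000

The spouse counts as an additional share at the children's level, so there are 5 primary shares of £1,476,000. Gwendolyn takes one such share (£1,476,000).
The children's combined portion (£5,904,000) is divided into 4 shares of £1,476,000: Teodor takes £1,476,000; Tobias's £1,476,000 share passes to Tobias's issue; Delphine's £1,476,000 share passes to Delphine's issue; Nell's £1,476,000 share passes to Nell's issue.
Tobias's share (£1,476,000) is divided into 2 shares of £738,000: Petra and Thandi each take £738,000.
Delphine's share (£1,476,000) is divided into 3 shares of £492,000: Kira, Fionn, and Wyatt each take £492,000.
Nell's share (£1,476,000) is divided into 4 shares of £369,000: Reuben, Kerensa, Vidar, and Liora each take £369,000.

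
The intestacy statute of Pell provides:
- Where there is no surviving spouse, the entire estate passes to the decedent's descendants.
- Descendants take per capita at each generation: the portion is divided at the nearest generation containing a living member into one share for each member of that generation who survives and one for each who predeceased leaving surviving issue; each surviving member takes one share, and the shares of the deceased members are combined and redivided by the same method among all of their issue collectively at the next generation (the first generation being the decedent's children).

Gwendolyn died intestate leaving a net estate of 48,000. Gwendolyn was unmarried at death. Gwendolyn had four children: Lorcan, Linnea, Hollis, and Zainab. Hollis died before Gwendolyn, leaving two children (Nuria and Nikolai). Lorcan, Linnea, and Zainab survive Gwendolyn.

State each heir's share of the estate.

Lorcan: 12,000; Linnea: 12,000; Nuria: 6,000; Nikolai: 6,000; Zainab: 12,000

The entire 48,000 passes to the descendants.
That amount (48,000) is divided at the children's generation into 4 shares of 12,000. Lorcan, Linnea, and Zainab each take 12,000. The remaining share for the deceased Hollis (12,000) is carried to the next generation.
That pool (12,000) is divided at the grandchildren's generation equally among Nuria and Nikolai: 6,000 each.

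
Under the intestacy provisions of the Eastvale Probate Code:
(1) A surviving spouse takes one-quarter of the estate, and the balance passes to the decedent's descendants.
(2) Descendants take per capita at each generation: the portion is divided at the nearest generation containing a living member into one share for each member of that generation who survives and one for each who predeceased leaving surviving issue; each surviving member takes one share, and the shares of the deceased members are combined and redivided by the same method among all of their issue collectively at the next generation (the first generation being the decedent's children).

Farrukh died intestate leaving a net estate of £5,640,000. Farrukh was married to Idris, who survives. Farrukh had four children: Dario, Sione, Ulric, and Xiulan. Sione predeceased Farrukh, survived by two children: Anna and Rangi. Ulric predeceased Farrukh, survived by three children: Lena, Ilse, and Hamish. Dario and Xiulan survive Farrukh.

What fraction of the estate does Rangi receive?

Idris takes one-quarter of £5,640,000 = £1,410,000. The remaining £4,230,000 passes to the descendants.
The descendants' portion (£4,230,000) is divided at the children's generation into 4 shares of £1,057,500. Dario and Xiulan each take £1,057,500. The 2 shares of the deceased (Sione and Ulric) are combined into a pool of £2,115,000.
That pool (£2,115,000) is divided at the grandchildren's generation equally among Anna, Rangi, Lena, Ilse, and Hamish: £423,000 each.

Rangi receives 3/40 of the estate.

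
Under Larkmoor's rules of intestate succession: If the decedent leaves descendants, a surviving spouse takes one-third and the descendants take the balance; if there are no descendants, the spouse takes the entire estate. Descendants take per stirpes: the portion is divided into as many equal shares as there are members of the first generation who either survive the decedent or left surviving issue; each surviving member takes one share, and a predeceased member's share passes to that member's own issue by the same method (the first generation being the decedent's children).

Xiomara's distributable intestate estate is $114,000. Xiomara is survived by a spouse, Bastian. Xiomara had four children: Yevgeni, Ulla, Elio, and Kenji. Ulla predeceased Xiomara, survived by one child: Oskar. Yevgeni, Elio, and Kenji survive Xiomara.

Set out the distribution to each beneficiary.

Bastian takes one-third of $114,000 = $38,000. The remaining $76,000 passes to the descendants.
The descendants' portion ($76,000) is divided into 4 shares of $19,000: Yevgeni, Elio, and Kenji each take $19,000; Ulla's $19,000 share passes to Ulla's issue.
Ulla's share ($19,000) passes entirely to Oskar.

Bastian: $38,000; Yevgeni: $19,000; Oskar: $19,000; Elio: $19,000; Kenji: $19,000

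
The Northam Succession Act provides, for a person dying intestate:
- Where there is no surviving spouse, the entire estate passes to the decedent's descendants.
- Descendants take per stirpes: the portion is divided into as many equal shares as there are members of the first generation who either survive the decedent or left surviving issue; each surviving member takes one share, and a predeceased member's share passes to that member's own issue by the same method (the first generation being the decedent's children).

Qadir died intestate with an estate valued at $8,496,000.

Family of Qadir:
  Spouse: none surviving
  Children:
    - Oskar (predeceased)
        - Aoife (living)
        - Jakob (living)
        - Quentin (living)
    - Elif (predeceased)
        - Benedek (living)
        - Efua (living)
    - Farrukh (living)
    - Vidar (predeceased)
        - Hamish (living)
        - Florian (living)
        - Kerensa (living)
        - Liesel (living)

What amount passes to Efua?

Efua receives $1,062,000.

The entire $8,496,000 passes to the descendants.
That amount ($8,496,000) is divided into 4 shares of $2,124,000: Farrukh takes $2,124,000; Oskar's $2,124,000 share passes to Oskar's issue; Elif's $2,124,000 share passes to Elif's issue; Vidar's $2,124,000 share passes to Vidar's issue.
Oskar's share ($2,124,000) is divided into 3 shares of $708,000: Aoife, Jakob, and Quentin each take $708,000.
Elif's share ($2,124,000) is divided into 2 shares of $1,062,000: Benedek and Efua each take $1,062,000.
Vidar's share ($2,124,000) is divided into 4 shares of $531,000: Hamish, Florian, Kerensa, and Liesel each take $531,000.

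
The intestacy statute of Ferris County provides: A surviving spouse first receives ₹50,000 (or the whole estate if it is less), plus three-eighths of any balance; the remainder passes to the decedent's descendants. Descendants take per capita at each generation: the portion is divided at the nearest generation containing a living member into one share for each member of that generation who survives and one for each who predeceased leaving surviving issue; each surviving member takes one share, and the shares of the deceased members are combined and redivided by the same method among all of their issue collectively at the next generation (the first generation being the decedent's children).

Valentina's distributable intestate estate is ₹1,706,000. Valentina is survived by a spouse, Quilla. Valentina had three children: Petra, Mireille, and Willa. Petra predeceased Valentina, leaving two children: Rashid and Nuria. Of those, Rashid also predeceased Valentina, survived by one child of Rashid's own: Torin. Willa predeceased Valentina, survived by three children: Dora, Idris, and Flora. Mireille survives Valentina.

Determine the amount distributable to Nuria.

Nuria receives ₹138,000.

Quilla first takes ₹50,000, leaving a balance of ₹1,656,000. Quilla then takes three-eighths of the balance (₹621,000), for a total of ₹671,000. The remaining ₹1,035,000 passes to the descendants.
The descendants' portion (₹1,035,000) is divided at the children's generation into 3 shares of ₹345,000. Mireille takes ₹345,000. The 2 shares of the deceased (Petra and Willa) are combined into a pool of ₹690,000.
That pool (₹690,000) is divided at the grandchildren's generation into 5 shares of ₹138,000. Nuria, Dora, Idris, and Flora each take ₹138,000. The remaining share for the deceased Rashid (₹138,000) is carried to the next generation.
That pool (₹138,000) passes entirely to Torin, the sole taker at the great-grandchildren's generation.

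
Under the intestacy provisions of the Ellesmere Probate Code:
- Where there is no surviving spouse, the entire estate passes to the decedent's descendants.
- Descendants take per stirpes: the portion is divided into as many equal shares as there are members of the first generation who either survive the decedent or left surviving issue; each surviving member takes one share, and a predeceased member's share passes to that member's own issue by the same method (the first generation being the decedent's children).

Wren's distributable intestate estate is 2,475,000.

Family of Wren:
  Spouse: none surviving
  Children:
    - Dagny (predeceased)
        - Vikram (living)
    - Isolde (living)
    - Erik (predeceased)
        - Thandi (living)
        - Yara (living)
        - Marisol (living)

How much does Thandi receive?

Thandi receives 275,000.

The entire 2,475,000 passes to the descendants.
That amount (2,475,000) is divided into 3 shares of 825,000: Isolde takes 825,000; Dagny's 825,000 share passes to Dagny's issue; Erik's 825,000 share passes to Erik's issue.
Dagny's share (825,000) passes entirely to Vikram.
Erik's share (825,000) is divided into 3 shares of 275,000: Thandi, Yara, and Marisol each take 275,000.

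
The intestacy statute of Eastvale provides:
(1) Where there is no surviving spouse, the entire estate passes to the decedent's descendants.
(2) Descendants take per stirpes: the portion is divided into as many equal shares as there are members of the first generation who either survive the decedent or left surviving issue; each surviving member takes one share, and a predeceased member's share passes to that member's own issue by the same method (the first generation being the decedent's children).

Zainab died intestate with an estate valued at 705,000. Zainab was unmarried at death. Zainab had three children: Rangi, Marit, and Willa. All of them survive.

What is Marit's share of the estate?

The entire 705,000 passes to the descendants.
That amount (705,000) is divided into 3 shares of 235,000: Rangi, Marit, and Willa each take 235,000.

Marit receives 235,000.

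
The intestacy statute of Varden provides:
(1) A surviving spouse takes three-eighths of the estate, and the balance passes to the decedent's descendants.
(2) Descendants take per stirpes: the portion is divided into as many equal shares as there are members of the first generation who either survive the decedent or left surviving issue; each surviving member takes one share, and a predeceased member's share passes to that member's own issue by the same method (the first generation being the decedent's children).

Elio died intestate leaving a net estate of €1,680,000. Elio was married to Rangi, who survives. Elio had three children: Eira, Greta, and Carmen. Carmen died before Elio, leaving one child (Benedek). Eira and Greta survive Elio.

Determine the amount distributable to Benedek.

Benedek receives €350,000.

Rangi takes three-eighths of €1,680,000 = €630,000. The remaining €1,050,000 passes to the descendants.
The descendants' portion (€1,050,000) is divided into 3 shares of €350,000: Eira and Greta each take €350,000; Carmen's €350,000 share passes to Carmen's issue.
Carmen's share (€350,000) passes entirely to Benedek.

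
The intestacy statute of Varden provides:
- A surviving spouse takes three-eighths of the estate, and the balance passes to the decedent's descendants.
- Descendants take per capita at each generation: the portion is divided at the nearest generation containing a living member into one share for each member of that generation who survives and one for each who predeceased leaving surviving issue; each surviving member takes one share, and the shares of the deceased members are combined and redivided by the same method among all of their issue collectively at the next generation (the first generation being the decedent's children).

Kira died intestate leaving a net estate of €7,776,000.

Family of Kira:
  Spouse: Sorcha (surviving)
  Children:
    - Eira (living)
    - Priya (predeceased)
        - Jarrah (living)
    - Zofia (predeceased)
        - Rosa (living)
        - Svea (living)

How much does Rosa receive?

Rosa receives €1,080,000.

Sorcha takes three-eighths of €7,776,000 = €2,916,000. The remaining €4,860,000 passes to the descendants.
The descendants' portion (€4,860,000) is divided at the children's generation into 3 shares of €1,620,000. Eira takes €1,620,000. The 2 shares of the deceased (Priya and Zofia) are combined into a pool of €3,240,000.
That pool (€3,240,000) is divided at the grandchildren's generation equally among Jarrah, Rosa, and Svea: €1,080,000 each.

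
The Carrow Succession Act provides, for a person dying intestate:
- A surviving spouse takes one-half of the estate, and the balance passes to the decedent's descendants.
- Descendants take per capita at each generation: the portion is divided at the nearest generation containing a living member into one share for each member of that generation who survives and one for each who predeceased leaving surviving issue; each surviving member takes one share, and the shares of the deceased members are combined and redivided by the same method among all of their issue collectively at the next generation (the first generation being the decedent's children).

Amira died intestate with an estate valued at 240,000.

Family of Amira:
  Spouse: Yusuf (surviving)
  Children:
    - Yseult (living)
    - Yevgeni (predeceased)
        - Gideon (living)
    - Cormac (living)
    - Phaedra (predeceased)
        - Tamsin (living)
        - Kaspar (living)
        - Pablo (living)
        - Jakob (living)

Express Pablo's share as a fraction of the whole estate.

Pablo receives 1/20 of the estate.

Yusuf takes one-half of 240,000 = 120,000. The remaining 120,000 passes to the descendants.
The descendants' portion (120,000) is divided at the children's generation into 4 shares of 30,000. Yseult and Cormac each take 30,000. The 2 shares of the deceased (Yevgeni and Phaedra) are combined into a pool of 60,000.
That pool (60,000) is divided at the grandchildren's generation equally among Gideon, Tamsin, Kaspar, Pablo, and Jakob: 12,000 each.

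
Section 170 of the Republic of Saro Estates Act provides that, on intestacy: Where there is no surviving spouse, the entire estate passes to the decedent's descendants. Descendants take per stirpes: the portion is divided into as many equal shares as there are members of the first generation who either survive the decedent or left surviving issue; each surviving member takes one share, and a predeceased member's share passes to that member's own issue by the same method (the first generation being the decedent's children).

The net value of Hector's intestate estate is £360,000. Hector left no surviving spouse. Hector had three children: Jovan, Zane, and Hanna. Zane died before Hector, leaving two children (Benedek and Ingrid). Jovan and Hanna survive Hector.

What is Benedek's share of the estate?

Benedek receives £60,000.

The entire £360,000 passes to the descendants.
That amount (£360,000) is divided into 3 shares of £120,000: Jovan and Hanna each take £120,000; Zane's £120,000 share passes to Zane's issue.
Zane's share (£120,000) is divided into 2 shares of £60,000: Benedek and Ingrid each take £60,000.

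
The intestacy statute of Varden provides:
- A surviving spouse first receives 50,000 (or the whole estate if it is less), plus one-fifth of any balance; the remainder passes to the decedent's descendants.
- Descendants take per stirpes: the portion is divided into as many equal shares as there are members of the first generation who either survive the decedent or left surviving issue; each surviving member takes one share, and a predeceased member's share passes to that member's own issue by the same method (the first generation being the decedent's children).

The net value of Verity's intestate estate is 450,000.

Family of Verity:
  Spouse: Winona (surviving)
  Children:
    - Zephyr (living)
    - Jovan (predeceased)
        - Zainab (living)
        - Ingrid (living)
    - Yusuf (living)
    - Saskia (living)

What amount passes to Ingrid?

Ingrid receives 40,000.

Winona first takes 50,000, leaving a balance of 400,000. Winona then takes one-fifth of the balance (80,000), for a total of 130,000. The remaining 320,000 passes to the descendants.
The descendants' portion (320,000) is divided into 4 shares of 80,000: Zephyr, Yusuf, and Saskia each take 80,000; Jovan's 80,000 share passes to Jovan's issue.
Jovan's share (80,000) is divided into 2 shares of 40,000: Zainab and Ingrid each take 40,000.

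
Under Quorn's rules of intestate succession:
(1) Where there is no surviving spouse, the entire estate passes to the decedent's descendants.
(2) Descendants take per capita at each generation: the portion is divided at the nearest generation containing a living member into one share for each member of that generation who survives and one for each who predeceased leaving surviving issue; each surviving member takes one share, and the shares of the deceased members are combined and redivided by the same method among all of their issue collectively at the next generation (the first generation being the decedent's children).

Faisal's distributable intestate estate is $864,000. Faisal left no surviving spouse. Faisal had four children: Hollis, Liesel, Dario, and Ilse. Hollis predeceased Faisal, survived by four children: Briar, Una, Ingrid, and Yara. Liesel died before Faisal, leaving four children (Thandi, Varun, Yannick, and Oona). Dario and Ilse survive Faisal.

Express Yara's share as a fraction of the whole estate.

The entire $864,000 passes to the descendants.
That amount ($864,000) is divided at the children's generation into 4 shares of $216,000. Dario and Ilse each take $216,000. The 2 shares of the deceased (Hollis and Liesel) are combined into a pool of $432,000.
That pool ($432,000) is divided at the grandchildren's generation equally among Briar, Una, Ingrid, Yara, Thandi, Varun, Yannick, and Oona: $54,000 each.

Yara receives 1/16 of the estate.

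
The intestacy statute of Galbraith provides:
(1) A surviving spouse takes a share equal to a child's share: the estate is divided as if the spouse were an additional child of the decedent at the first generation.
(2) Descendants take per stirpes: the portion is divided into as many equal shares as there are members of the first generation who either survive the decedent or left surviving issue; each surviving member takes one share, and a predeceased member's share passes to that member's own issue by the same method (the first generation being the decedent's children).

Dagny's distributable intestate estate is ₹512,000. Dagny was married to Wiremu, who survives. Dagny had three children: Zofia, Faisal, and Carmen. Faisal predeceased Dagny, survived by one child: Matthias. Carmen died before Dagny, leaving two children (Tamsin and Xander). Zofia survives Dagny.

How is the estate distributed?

The spouse counts as an additional share at the children's level, so there are 4 primary shares of ₹128,000. Wiremu takes one such share (₹128,000).
The children's combined portion (₹384,000) is divided into 3 shares of ₹128,000: Zofia takes ₹128,000; Faisal's ₹128,000 share passes to Faisal's issue; Carmen's ₹128,000 share passes to Carmen's issue.
Faisal's share (₹128,000) passes entirely to Matthias.
Carmen's share (₹128,000) is divided into 2 shares of ₹64,000: Tamsin and Xander each take ₹64,000.

Wiremu: ₹128,000; Zofia: ₹128,000; Matthias: ₹128,000; Tamsin: ₹64,000; Xander: ₹64,000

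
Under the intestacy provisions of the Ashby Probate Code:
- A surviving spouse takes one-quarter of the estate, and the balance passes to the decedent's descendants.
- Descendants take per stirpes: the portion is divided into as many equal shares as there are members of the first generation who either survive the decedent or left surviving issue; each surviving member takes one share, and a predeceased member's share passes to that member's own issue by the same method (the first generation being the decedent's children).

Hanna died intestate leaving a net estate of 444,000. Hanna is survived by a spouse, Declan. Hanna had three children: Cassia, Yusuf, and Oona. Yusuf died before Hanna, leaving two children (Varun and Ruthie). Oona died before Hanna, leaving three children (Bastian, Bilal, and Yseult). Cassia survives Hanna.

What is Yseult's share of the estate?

Yseult receives 37,000.

Declan takes one-quarter of 444,000 = 111,000. The remaining 333,000 passes to the descendants.
The descendants' portion (333,000) is divided into 3 shares of 111,000: Cassia takes 111,000; Yusuf's 111,000 share passes to Yusuf's issue; Oona's 111,000 share passes to Oona's issue.
Yusuf's share (111,000) is divided into 2 shares of 55,500: Varun and Ruthie each take 55,500.
Oona's share (111,000) is divided into 3 shares of 37,000: Bastian, Bilal, and Yseult each take 37,000.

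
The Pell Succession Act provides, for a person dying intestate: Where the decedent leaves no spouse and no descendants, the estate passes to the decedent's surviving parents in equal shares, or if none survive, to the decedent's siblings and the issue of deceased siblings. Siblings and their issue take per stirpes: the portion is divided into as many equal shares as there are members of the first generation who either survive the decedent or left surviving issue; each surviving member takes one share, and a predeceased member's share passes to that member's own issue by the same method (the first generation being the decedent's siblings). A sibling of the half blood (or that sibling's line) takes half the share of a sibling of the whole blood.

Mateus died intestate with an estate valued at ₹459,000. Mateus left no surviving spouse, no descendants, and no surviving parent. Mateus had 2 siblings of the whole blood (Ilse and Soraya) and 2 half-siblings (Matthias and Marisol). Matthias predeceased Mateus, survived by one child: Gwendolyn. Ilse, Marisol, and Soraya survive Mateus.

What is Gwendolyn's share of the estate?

Gwendolyn receives ₹76,500.

The entire ₹459,000 passes to the siblings and their issue.
Counting each half-blood sibling's line as half a unit, there are 3 units in ₹459,000, so one unit is ₹153,000. Whole-blood lines (Ilse and Soraya) take ₹153,000 each; half-blood lines (Matthias and Marisol) take ₹76,500 each.
Matthias's share (₹76,500) passes entirely to Gwendolyn.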